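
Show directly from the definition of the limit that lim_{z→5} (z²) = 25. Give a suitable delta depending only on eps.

delta = min(1, eps/11)

Fix eps > 0. We seek delta > 0 with 0 < |z − 5| < delta ⇒ |z² − 25| < eps.
Factor: z² − 25 = (z − 5)(z + 5), so |z² − 25| = |z − 5|·|z + 5|.
Restrict delta ≤ 1. Then |z − 5| < 1 gives |z| < 6, so by the triangle inequality |z + 5| ≤ 6 + 5 = 11.
Hence |z² − 25| ≤ 11|z − 5|, which is < eps once |z − 5| < eps/11.
Take delta = min(1, eps/11). If 0 < |z − 5| < delta then both bounds hold and |z² − 25| ≤ 11|z − 5| < 11·(eps/11) = eps.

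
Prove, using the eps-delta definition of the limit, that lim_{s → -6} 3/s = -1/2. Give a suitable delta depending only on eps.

delta = min(3, 6eps)

Fix eps > 0. We seek delta > 0 such that 0 < |s + 6| < delta implies |3/s + 1/2| < eps.
|3/s + 1/2| = 3·|-6 − s|/(6·|s|) = 3|s + 6|/(6|s|).
Restrict delta ≤ 3. Then |s + 6| < 3 gives |s| > 3, so 6|s| > 18.
Then |3/s + 1/2| < 3|s + 6|/18, which is < eps when |s + 6| < 6eps.
Take delta = min(3, 6eps). Then 0 < |s + 6| < delta gives both |s + 6| < 3 and |s + 6| < 6eps, so |3/s + 1/2| < eps.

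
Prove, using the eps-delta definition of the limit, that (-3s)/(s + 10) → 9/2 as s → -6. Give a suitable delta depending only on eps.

Let eps > 0 be given. We want delta > 0 with 0 < |s + 6| < delta ⇒ |(-3s)/(s + 10) − (9/2)| < eps.
Combining over a common denominator, (-3s)/(s + 10) − (9/2) = [(-3s)·4 − 18·(s + 10)] / [4·(s + 10)] = -30(s + 6) / (4(s + 10)).
So |(-3s)/(s + 10) − (9/2)| = 30|s + 6| / (4·|s + 10|).
Require delta ≤ 2, so |s + 10| ≥ |4| − |s + 6| > 4 − 2 = 2.
Hence |(-3s)/(s + 10) − (9/2)| < 30|s + 6|/(4·2) = (15/4)|s + 6|, which is < eps once |s + 6| < (4/15)eps.
Take delta = min(2, (4/15)eps). Then 0 < |s + 6| < delta forces both bounds, so |(-3s)/(s + 10) − (9/2)| < eps.

delta = min(2, (4/15)eps)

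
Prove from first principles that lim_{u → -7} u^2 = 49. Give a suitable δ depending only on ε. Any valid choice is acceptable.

Fix ε > 0. We seek δ > 0 with 0 < |u + 7| < δ ⇒ |u^2 − 49| < ε.
Factor: u^2 − 49 = (u + 7)(u - 7), so |u^2 − 49| = |u + 7|·|u - 7|.
Restrict δ ≤ 2. Then |u + 7| < 2 gives |u| < 9, so by the triangle inequality |u - 7| ≤ 9 + 7 = 16.
Hence |u^2 − 49| ≤ 16|u + 7|, which is < ε once |u + 7| < ε/16.
Take δ = min(2, ε/16). If 0 < |u + 7| < δ then both bounds hold and |u^2 − 49| ≤ 16|u + 7| < 16·(ε/16) = ε.

δ = min(2, ε/16)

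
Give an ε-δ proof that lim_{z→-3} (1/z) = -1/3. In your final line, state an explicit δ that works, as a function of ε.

δ = min(3/2, (9/2)ε)

Let ε > 0 be given. We seek δ > 0 such that 0 < |z + 3| < δ implies |1/z + 1/3| < ε.
|1/z + 1/3| = |-3 − z|/(3·|z|) = |z + 3|/(3|z|).
Restrict δ ≤ 3/2. Then |z + 3| < 3/2 gives |z| > 3/2, so 3|z| > 9/2.
Then |1/z + 1/3| < |z + 3|/(9/2), which is < ε when |z + 3| < (9/2)ε.
Take δ = min(3/2, (9/2)ε). Then 0 < |z + 3| < δ gives both |z + 3| < 3/2 and |z + 3| < (9/2)ε, so |1/z + 1/3| < ε.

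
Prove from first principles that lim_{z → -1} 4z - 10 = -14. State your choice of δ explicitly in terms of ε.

δ = ε/4

Let ε > 0 be given. We need δ > 0 so that 0 < |z + 1| < δ implies |(4z - 10) + 14| < ε.
Since (4z - 10) + 14 = 4(z + 1), we have |(4z - 10) + 14| = 4|z + 1|.
Thus it suffices that |z + 1| < ε/4.
Take δ = ε/4. If 0 < |z + 1| < δ then |(4z - 10) + 14| = 4|z + 1| < 4·(ε/4) = ε.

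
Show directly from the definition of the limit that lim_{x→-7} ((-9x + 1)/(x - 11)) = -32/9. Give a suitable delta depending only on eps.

delta = min(9, (81/49)eps)

Fix eps > 0. We want delta > 0 with 0 < |x + 7| < delta ⇒ |(-9x + 1)/(x - 11) + 32/9| < eps.
Combining over a common denominator, (-9x + 1)/(x - 11) + 32/9 = [(-9x + 1)·(-18) − 64·(x - 11)] / [(-18)·(x - 11)] = 98(x + 7) / ((-18)(x - 11)).
So |(-9x + 1)/(x - 11) + 32/9| = 98|x + 7| / (18·|x − 11|).
Require delta ≤ 9, so |x − 11| ≥ |-18| − |x + 7| > 18 − 9 = 9.
Hence |(-9x + 1)/(x - 11) + 32/9| < 98|x + 7|/(18·9) = (49/81)|x + 7|, which is < eps once |x + 7| < (81/49)eps.
Take delta = min(9, (81/49)eps). Then 0 < |x + 7| < delta forces both bounds, so |(-9x + 1)/(x - 11) + 32/9| < eps.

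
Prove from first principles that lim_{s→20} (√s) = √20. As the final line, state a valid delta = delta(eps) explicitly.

delta = min(20, √20·eps)

Let eps > 0 be given. We want delta > 0 such that 0 < |s − 20| < delta implies |√s − √20| < eps.
Rationalise: √s − √20 = (s − 20)/(√s + √20), so |√s − √20| = |s − 20|/(√s + √20).
Restrict delta ≤ 20 so that |s − 20| < 20 forces s > 0, and then √s + √20 > √20.
Hence |√s − √20| < |s − 20|/√20, which is < eps once |s − 20| < √20·eps.
Take delta = min(20, √20·eps). If 0 < |s − 20| < delta then s > 0 and |√s − √20| < |s − 20|/√20 < eps.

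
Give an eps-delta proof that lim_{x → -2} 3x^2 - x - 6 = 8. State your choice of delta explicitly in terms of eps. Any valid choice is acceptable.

Let eps > 0 be given. We want delta > 0 such that 0 < |x + 2| < delta implies |(3x^2 - x - 6) − 8| < eps.
(3x^2 - x - 6) − 8 = 3x^2 - x - 14 = (x + 2)(3x - 7).
So |(3x^2 - x - 6) − 8| = |x + 2|·|3x - 7|.
Assume first that |x + 2| < 1, so |x| < 3. Then |3x - 7| ≤ 3·3 + 7 = 16.
Hence |(3x^2 - x - 6) − 8| ≤ 16|x + 2| < eps provided |x + 2| < eps/16.
Take delta = min(1, eps/16). Then 0 < |x + 2| < delta gives both |x + 2| < 1 and |x + 2| < eps/16, so |(3x^2 - x - 6) − 8| < eps.

delta = min(1, eps/16)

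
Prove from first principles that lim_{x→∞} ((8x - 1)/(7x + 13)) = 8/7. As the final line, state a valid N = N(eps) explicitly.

N = (111/49)/eps

Let eps > 0. We seek N > 0 such that x > N implies |(8x - 1)/(7x + 13) − (8/7)| < eps.
(8x - 1)/(7x + 13) − (8/7) = (7(8x - 1) − 8(7x + 13)) / (7(7x + 13)) = -111/(7(7x + 13)).
For x > 0 we have 7x + 13 > 7x, so |(8x - 1)/(7x + 13) − (8/7)| = 111/(7(7x + 13)) < 111/(7·7x) = (111/49)/x.
Thus |(8x - 1)/(7x + 13) − (8/7)| < eps whenever x > (111/49)/eps.
Take N = (111/49)/eps. If x > N then |(8x - 1)/(7x + 13) − (8/7)| < (111/49)/x < eps.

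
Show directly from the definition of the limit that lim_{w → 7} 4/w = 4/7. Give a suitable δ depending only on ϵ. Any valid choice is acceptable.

δ = min(7/2, (49/8)ϵ)

Let ϵ > 0 be given. We seek δ > 0 such that 0 < |w − 7| < δ implies |4/w − (4/7)| < ϵ.
|4/w − (4/7)| = 4·|7 − w|/(7·|w|) = 4|w − 7|/(7|w|).
Restrict δ ≤ 7/2. Then |w − 7| < 7/2 gives |w| > 7/2, so 7|w| > 49/2.
Then |4/w − (4/7)| < 4|w − 7|/(49/2), which is < ϵ when |w − 7| < (49/8)ϵ.
Take δ = min(7/2, (49/8)ϵ). Then 0 < |w − 7| < δ gives both |w − 7| < 7/2 and |w − 7| < (49/8)ϵ, so |4/w − (4/7)| < ϵ.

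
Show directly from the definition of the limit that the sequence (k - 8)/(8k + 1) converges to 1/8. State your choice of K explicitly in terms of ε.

Let ε > 0. For k ≥ 1, |(k - 8)/(8k + 1) − (1/8)| = |-65|/(8(8k + 1)) = 65/(8(8k + 1)).
Since 8k + 1 ≥ 8k for k ≥ 1, this is ≤ 65/(8·8k) = (65/64)/k.
So |(k - 8)/(8k + 1) − (1/8)| < ε whenever k > (65/64)/ε.
Take K = (65/64)/ε. If k > K then |(k - 8)/(8k + 1) − (1/8)| ≤ (65/64)/k < ε.

K = (65/64)/ε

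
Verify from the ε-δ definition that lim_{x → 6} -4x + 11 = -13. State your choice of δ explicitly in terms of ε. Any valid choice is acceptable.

δ = ε/4

Suppose ε > 0. We need δ > 0 so that 0 < |x − 6| < δ implies |(-4x + 11) + 13| < ε.
Since (-4x + 11) + 13 = -4(x − 6), we have |(-4x + 11) + 13| = 4|x − 6|.
Thus it suffices that |x − 6| < ε/4.
Choosing δ = ε/4 gives |(-4x + 11) + 13| = 4|x − 6| < ε whenever |x − 6| < δ.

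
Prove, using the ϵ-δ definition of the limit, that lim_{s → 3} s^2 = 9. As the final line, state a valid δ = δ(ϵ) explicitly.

Fix ϵ > 0. We seek δ > 0 with 0 < |s − 3| < δ ⇒ |s^2 − 9| < ϵ.
Factor: s^2 − 9 = (s − 3)(s + 3), so |s^2 − 9| = |s − 3|·|s + 3|.
Impose δ ≤ 1 so that |s| < 4; then |s + 3| ≤ 7.
Hence |s^2 − 9| ≤ 7|s − 3|, which is < ϵ once |s − 3| < ϵ/7.
Take δ = min(1, ϵ/7). If 0 < |s − 3| < δ then both bounds hold and |s^2 − 9| ≤ 7|s − 3| < 7·(ϵ/7) = ϵ.

δ = min(1, ϵ/7)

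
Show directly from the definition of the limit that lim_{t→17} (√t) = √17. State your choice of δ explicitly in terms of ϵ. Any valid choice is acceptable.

Let ϵ > 0 be given. We want δ > 0 such that 0 < |t − 17| < δ implies |√t − √17| < ϵ.
Rationalise: √t − √17 = (t − 17)/(√t + √17), so |√t − √17| = |t − 17|/(√t + √17).
Restrict δ ≤ 17 so that |t − 17| < 17 forces t > 0, and then √t + √17 > √17.
Hence |√t − √17| < |t − 17|/√17, which is < ϵ once |t − 17| < √17·ϵ.
Take δ = min(17, √17·ϵ). If 0 < |t − 17| < δ then t > 0 and |√t − √17| < |t − 17|/√17 < ϵ.

δ = min(17, √17·ϵ)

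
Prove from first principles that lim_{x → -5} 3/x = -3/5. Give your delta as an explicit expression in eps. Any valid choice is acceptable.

Let eps > 0 be given. We seek delta > 0 such that 0 < |x + 5| < delta implies |3/x + 3/5| < eps.
|3/x + 3/5| = 3·|-5 − x|/(5·|x|) = 3|x + 5|/(5|x|).
Require delta ≤ 5/2 so that |x| > 5 − 5/2 = 5/2, hence 5|x| > 25/2.
Then |3/x + 3/5| < 3|x + 5|/(25/2), which is < eps when |x + 5| < (25/6)eps.
Take delta = min(5/2, (25/6)eps). Then 0 < |x + 5| < delta gives both |x + 5| < 5/2 and |x + 5| < (25/6)eps, so |3/x + 3/5| < eps.

delta = min(5/2, (25/6)eps)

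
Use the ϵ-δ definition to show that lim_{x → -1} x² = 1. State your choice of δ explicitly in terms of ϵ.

Let ϵ > 0 be given. We seek δ > 0 with 0 < |x + 1| < δ ⇒ |x² − 1| < ϵ.
Factor: x² − 1 = (x + 1)(x - 1), so |x² − 1| = |x + 1|·|x - 1|.
Restrict δ ≤ 1. Then |x + 1| < 1 gives |x| < 2, so by the triangle inequality |x - 1| ≤ 2 + 1 = 3.
Hence |x² − 1| ≤ 3|x + 1|, which is < ϵ once |x + 1| < ϵ/3.
Take δ = min(1, ϵ/3). If 0 < |x + 1| < δ then both bounds hold and |x² − 1| ≤ 3|x + 1| < 3·(ϵ/3) = ϵ.

δ = min(1, ϵ/3)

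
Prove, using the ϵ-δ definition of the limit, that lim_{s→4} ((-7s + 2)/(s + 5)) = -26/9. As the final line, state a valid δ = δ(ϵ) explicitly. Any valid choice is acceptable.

δ = min(9/2, (81/74)ϵ)

Fix ϵ > 0. We want δ > 0 with 0 < |s − 4| < δ ⇒ |(-7s + 2)/(s + 5) + 26/9| < ϵ.
Combining over a common denominator, (-7s + 2)/(s + 5) + 26/9 = [(-7s + 2)·9 − (-26)·(s + 5)] / [9·(s + 5)] = -37(s − 4) / (9(s + 5)).
So |(-7s + 2)/(s + 5) + 26/9| = 37|s − 4| / (9·|s + 5|).
Require δ ≤ 9/2, so |s + 5| ≥ |9| − |s − 4| > 9 − 9/2 = 9/2.
Hence |(-7s + 2)/(s + 5) + 26/9| < 37|s − 4|/(9·(9/2)) = (74/81)|s − 4|, which is < ϵ once |s − 4| < (81/74)ϵ.
Take δ = min(9/2, (81/74)ϵ). Then 0 < |s − 4| < δ forces both bounds, so |(-7s + 2)/(s + 5) + 26/9| < ϵ.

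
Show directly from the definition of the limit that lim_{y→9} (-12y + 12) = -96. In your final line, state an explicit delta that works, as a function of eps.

delta = eps/12

Let eps > 0. We need delta > 0 so that 0 < |y − 9| < delta implies |(-12y + 12) + 96| < eps.
Since (-12y + 12) + 96 = -12(y − 9), we have |(-12y + 12) + 96| = 12|y − 9|.
Thus it suffices that |y − 9| < eps/12.
Choosing delta = eps/12 gives |(-12y + 12) + 96| = 12|y − 9| < eps whenever |y − 9| < delta.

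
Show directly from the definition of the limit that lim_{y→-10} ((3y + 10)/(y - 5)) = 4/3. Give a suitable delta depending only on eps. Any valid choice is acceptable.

Suppose eps > 0. We want delta > 0 with 0 < |y + 10| < delta ⇒ |(3y + 10)/(y - 5) − (4/3)| < eps.
Combining over a common denominator, (3y + 10)/(y - 5) − (4/3) = [(3y + 10)·(-15) − (-20)·(y - 5)] / [(-15)·(y - 5)] = -25(y + 10) / ((-15)(y - 5)).
So |(3y + 10)/(y - 5) − (4/3)| = 25|y + 10| / (15·|y − 5|).
Require delta ≤ 15/2, so |y − 5| ≥ |-15| − |y + 10| > 15 − 15/2 = 15/2.
Hence |(3y + 10)/(y - 5) − (4/3)| < 25|y + 10|/(15·(15/2)) = (2/9)|y + 10|, which is < eps once |y + 10| < (9/2)eps.
Take delta = min(15/2, (9/2)eps). Then 0 < |y + 10| < delta forces both bounds, so |(3y + 10)/(y - 5) − (4/3)| < eps.

delta = min(15/2, (9/2)eps)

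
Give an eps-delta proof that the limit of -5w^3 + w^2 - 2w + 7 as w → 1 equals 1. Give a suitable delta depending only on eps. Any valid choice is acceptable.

delta = min(1, eps/34)

Let eps > 0. We want delta > 0 such that 0 < |w − 1| < delta implies |(-5w^3 + w^2 - 2w + 7) − 1| < eps.
(-5w^3 + w^2 - 2w + 7) − 1 = -5w^3 + w^2 - 2w + 6 = (w − 1)(-5w^2 - 4w - 6).
So |(-5w^3 + w^2 - 2w + 7) − 1| = |w − 1|·|-5w^2 - 4w - 6|.
Require delta ≤ 1. Then |w − 1| < 1 gives |w| < 2, and by the triangle inequality |-5w^2 - 4w - 6| ≤ 5·2^2 + 4·2 + 6 = 34.
Hence |(-5w^3 + w^2 - 2w + 7) − 1| ≤ 34|w − 1| < eps provided |w − 1| < eps/34.
Choosing delta = min(1, eps/34) ensures both conditions, hence |(-5w^3 + w^2 - 2w + 7) − 1| < eps.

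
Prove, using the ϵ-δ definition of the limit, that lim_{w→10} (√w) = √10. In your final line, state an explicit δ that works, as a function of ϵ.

δ = min(10, √10·ϵ)

Fix ϵ > 0. We want δ > 0 such that 0 < |w − 10| < δ implies |√w − √10| < ϵ.
Rationalise: √w − √10 = (w − 10)/(√w + √10), so |√w − √10| = |w − 10|/(√w + √10).
Restrict δ ≤ 10 so that |w − 10| < 10 forces w > 0, and then √w + √10 > √10.
Hence |√w − √10| < |w − 10|/√10, which is < ϵ once |w − 10| < √10·ϵ.
Take δ = min(10, √10·ϵ). If 0 < |w − 10| < δ then w > 0 and |√w − √10| < |w − 10|/√10 < ϵ.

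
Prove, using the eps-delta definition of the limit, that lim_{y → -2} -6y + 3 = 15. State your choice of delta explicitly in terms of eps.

Let eps > 0 be given. We need delta > 0 so that 0 < |y + 2| < delta implies |(-6y + 3) − 15| < eps.
Since (-6y + 3) − 15 = -6(y + 2), we have |(-6y + 3) − 15| = 6|y + 2|.
So 6|y + 2| < eps exactly when |y + 2| < eps/6.
Choosing delta = eps/6 gives |(-6y + 3) − 15| = 6|y + 2| < eps whenever |y + 2| < delta.

delta = eps/6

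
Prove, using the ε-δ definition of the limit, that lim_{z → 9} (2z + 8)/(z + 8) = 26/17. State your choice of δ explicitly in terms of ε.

Let ε > 0. We want δ > 0 with 0 < |z − 9| < δ ⇒ |(2z + 8)/(z + 8) − (26/17)| < ε.
Combining over a common denominator, (2z + 8)/(z + 8) − (26/17) = [(2z + 8)·17 − 26·(z + 8)] / [17·(z + 8)] = 8(z − 9) / (17(z + 8)).
So |(2z + 8)/(z + 8) − (26/17)| = 8|z − 9| / (17·|z + 8|).
Require δ ≤ 17/2, so |z + 8| ≥ |17| − |z − 9| > 17 − 17/2 = 17/2.
Hence |(2z + 8)/(z + 8) − (26/17)| < 8|z − 9|/(17·(17/2)) = (16/289)|z − 9|, which is < ε once |z − 9| < (289/16)ε.
Take δ = min(17/2, (289/16)ε). Then 0 < |z − 9| < δ forces both bounds, so |(2z + 8)/(z + 8) − (26/17)| < ε.

δ = min(17/2, (289/16)ε)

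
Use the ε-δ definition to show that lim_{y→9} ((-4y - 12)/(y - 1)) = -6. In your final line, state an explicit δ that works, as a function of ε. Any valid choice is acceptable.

δ = min(4, 2ε)

Fix ε > 0. We want δ > 0 with 0 < |y − 9| < δ ⇒ |(-4y - 12)/(y - 1) + 6| < ε.
Combining over a common denominator, (-4y - 12)/(y - 1) + 6 = [(-4y - 12)·8 − (-48)·(y - 1)] / [8·(y - 1)] = 16(y − 9) / (8(y - 1)).
So |(-4y - 12)/(y - 1) + 6| = 16|y − 9| / (8·|y − 1|).
Restrict δ ≤ 4. Then |y − 9| < 4 gives |y − 1| = |(y − 9) + 8| ≥ 8 − 4 = 4.
Hence |(-4y - 12)/(y - 1) + 6| < 16|y − 9|/(8·4) = (1/2)|y − 9|, which is < ε once |y − 9| < 2ε.
Take δ = min(4, 2ε). Then 0 < |y − 9| < δ forces both bounds, so |(-4y - 12)/(y - 1) + 6| < ε.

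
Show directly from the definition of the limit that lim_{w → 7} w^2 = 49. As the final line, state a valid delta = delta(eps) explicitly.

delta = min(1, eps/15)

Let eps > 0. We seek delta > 0 with 0 < |w − 7| < delta ⇒ |w^2 − 49| < eps.
Factor: w^2 − 49 = (w − 7)(w + 7), so |w^2 − 49| = |w − 7|·|w + 7|.
Restrict delta ≤ 1. Then |w − 7| < 1 gives |w| < 8, so by the triangle inequality |w + 7| ≤ 8 + 7 = 15.
Hence |w^2 − 49| ≤ 15|w − 7|, which is < eps once |w − 7| < eps/15.
Take delta = min(1, eps/15). If 0 < |w − 7| < delta then both bounds hold and |w^2 − 49| ≤ 15|w − 7| < 15·(eps/15) = eps.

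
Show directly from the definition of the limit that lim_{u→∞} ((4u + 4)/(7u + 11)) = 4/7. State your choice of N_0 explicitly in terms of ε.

Fix ε > 0. We seek N_0 > 0 such that u > N_0 implies |(4u + 4)/(7u + 11) − (4/7)| < ε.
(4u + 4)/(7u + 11) − (4/7) = (7(4u + 4) − 4(7u + 11)) / (7(7u + 11)) = -16/(7(7u + 11)).
For u > 0 we have 7u + 11 > 7u, so |(4u + 4)/(7u + 11) − (4/7)| = 16/(7(7u + 11)) < 16/(7·7u) = (16/49)/u.
Thus |(4u + 4)/(7u + 11) − (4/7)| < ε whenever u > (16/49)/ε.
Take N_0 = (16/49)/ε. If u > N_0 then |(4u + 4)/(7u + 11) − (4/7)| < (16/49)/u < ε.

N_0 = (16/49)/ε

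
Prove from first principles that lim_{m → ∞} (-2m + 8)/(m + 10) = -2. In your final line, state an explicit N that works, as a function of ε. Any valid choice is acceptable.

N = 28/ε

Let ε > 0. For m ≥ 1, |(-2m + 8)/(m + 10) + 2| = |28|/((m + 10)) = 28/((m + 10)).
Since m + 10 ≥ m for m ≥ 1, this is ≤ 28/(m) = 28/m.
So |(-2m + 8)/(m + 10) + 2| < ε whenever m > 28/ε.
Take N = 28/ε. If m > N then |(-2m + 8)/(m + 10) + 2| ≤ 28/m < ε.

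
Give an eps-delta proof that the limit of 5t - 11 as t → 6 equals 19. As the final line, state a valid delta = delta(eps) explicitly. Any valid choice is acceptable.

delta = eps/5

Let eps > 0 be given. We need delta > 0 so that 0 < |t − 6| < delta implies |(5t - 11) − 19| < eps.
|(5t - 11) − 19| = |5t - 30| = 5|t − 6|.
So 5|t − 6| < eps exactly when |t − 6| < eps/5.
Take delta = eps/5. If 0 < |t − 6| < delta then |(5t - 11) − 19| = 5|t − 6| < 5·(eps/5) = eps.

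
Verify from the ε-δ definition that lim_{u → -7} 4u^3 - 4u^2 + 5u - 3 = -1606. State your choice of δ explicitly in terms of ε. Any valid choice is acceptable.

δ = min(1, ε/741)

Let ε > 0 be given. We want δ > 0 such that 0 < |u + 7| < δ implies |(4u^3 - 4u^2 + 5u - 3) + 1606| < ε.
(4u^3 - 4u^2 + 5u - 3) + 1606 = 4u^3 - 4u^2 + 5u + 1603 = (u + 7)(4u^2 - 32u + 229).
So |(4u^3 - 4u^2 + 5u - 3) + 1606| = |u + 7|·|4u^2 - 32u + 229|.
Assume first that |u + 7| < 1, so |u| < 8. Then |4u^2 - 32u + 229| ≤ 4·8^2 + 32·8 + 229 = 741.
Hence |(4u^3 - 4u^2 + 5u - 3) + 1606| ≤ 741|u + 7| < ε provided |u + 7| < ε/741.
Choosing δ = min(1, ε/741) ensures both conditions, hence |(4u^3 - 4u^2 + 5u - 3) + 1606| < ε.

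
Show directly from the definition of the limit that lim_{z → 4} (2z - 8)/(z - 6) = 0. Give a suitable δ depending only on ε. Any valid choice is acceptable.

δ = min(1, (1/2)ε)

Let ε > 0. We want δ > 0 with 0 < |z − 4| < δ ⇒ |(2z - 8)/(z - 6) − 0| < ε.
Combining over a common denominator, (2z - 8)/(z - 6) − 0 = [(2z - 8)·(-2) − 0·(z - 6)] / [(-2)·(z - 6)] = -4(z − 4) / ((-2)(z - 6)).
So |(2z - 8)/(z - 6) − 0| = 4|z − 4| / (2·|z − 6|).
Restrict δ ≤ 1. Then |z − 4| < 1 gives |z − 6| = |(z − 4) + (-2)| ≥ 2 − 1 = 1.
Hence |(2z - 8)/(z - 6) − 0| < 4|z − 4|/(2·1) = 2|z − 4|, which is < ε once |z − 4| < (1/2)ε.
Take δ = min(1, (1/2)ε). Then 0 < |z − 4| < δ forces both bounds, so |(2z - 8)/(z - 6) − 0| < ε.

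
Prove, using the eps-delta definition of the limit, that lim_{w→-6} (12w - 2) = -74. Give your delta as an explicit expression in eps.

delta = eps/12

Let eps > 0. We need delta > 0 so that 0 < |w + 6| < delta implies |(12w - 2) + 74| < eps.
|(12w - 2) + 74| = |12w + 72| = 12|w + 6|.
So 12|w + 6| < eps exactly when |w + 6| < eps/12.
Choosing delta = eps/12 gives |(12w - 2) + 74| = 12|w + 6| < eps whenever |w + 6| < delta.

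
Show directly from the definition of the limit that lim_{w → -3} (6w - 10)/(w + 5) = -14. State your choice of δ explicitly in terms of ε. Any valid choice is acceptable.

Suppose ε > 0. We want δ > 0 with 0 < |w + 3| < δ ⇒ |(6w - 10)/(w + 5) + 14| < ε.
Combining over a common denominator, (6w - 10)/(w + 5) + 14 = [(6w - 10)·2 − (-28)·(w + 5)] / [2·(w + 5)] = 40(w + 3) / (2(w + 5)).
So |(6w - 10)/(w + 5) + 14| = 40|w + 3| / (2·|w + 5|).
Require δ ≤ 1, so |w + 5| ≥ |2| − |w + 3| > 2 − 1 = 1.
Hence |(6w - 10)/(w + 5) + 14| < 40|w + 3|/(2·1) = 20|w + 3|, which is < ε once |w + 3| < (1/20)ε.
Take δ = min(1, (1/20)ε). Then 0 < |w + 3| < δ forces both bounds, so |(6w - 10)/(w + 5) + 14| < ε.

δ = min(1, (1/20)ε)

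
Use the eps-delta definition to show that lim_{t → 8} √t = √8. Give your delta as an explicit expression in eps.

Suppose eps > 0. We want delta > 0 such that 0 < |t − 8| < delta implies |√t − √8| < eps.
Multiplying by the conjugate, |√t − √8| = |t − 8|/(√t + √8).
Restrict delta ≤ 8 so that |t − 8| < 8 forces t > 0, and then √t + √8 > √8.
Hence |√t − √8| < |t − 8|/√8, which is < eps once |t − 8| < √8·eps.
Take delta = min(8, √8·eps). If 0 < |t − 8| < delta then t > 0 and |√t − √8| < |t − 8|/√8 < eps.

delta = min(8, √8·eps)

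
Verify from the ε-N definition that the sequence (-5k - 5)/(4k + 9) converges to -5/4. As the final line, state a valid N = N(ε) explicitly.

Let ε > 0 be given. For k ≥ 1, |(-5k - 5)/(4k + 9) + 5/4| = |25|/(4(4k + 9)) = 25/(4(4k + 9)).
Since 4k + 9 ≥ 4k for k ≥ 1, this is ≤ 25/(4·4k) = (25/16)/k.
So |(-5k - 5)/(4k + 9) + 5/4| < ε whenever k > (25/16)/ε.
Take N = (25/16)/ε. If k > N then |(-5k - 5)/(4k + 9) + 5/4| ≤ (25/16)/k < ε.

N = (25/16)/ε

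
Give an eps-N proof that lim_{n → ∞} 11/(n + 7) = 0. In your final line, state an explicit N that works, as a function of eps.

N = 11/eps

Let eps > 0 be given. For n ≥ 1, |11/(n + 7) − 0| = 11/(n + 7) ≤ 11/n.
We need 11/n < eps, i.e. n > 11/eps.
Take N = 11/eps. If n > N then |11/(n + 7)| ≤ 11/n < eps.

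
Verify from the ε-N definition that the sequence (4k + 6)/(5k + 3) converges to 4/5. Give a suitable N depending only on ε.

Suppose ε > 0. For k ≥ 1, |(4k + 6)/(5k + 3) − (4/5)| = |18|/(5(5k + 3)) = 18/(5(5k + 3)).
Since 5k + 3 ≥ 5k for k ≥ 1, this is ≤ 18/(5·5k) = (18/25)/k.
So |(4k + 6)/(5k + 3) − (4/5)| < ε whenever k > (18/25)/ε.
Take N = (18/25)/ε. If k > N then |(4k + 6)/(5k + 3) − (4/5)| ≤ (18/25)/k < ε.

N = (18/25)/ε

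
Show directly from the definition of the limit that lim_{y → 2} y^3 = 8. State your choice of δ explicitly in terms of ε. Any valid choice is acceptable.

δ = min(1, ε/19)

Fix ε > 0. We seek δ > 0 with 0 < |y − 2| < δ ⇒ |y^3 − 8| < ε.
Factor: y^3 − 8 = (y − 2)(y^2 + 2y + 4), so |y^3 − 8| = |y − 2|·|y^2 + 2y + 4|.
Impose δ ≤ 1 so that |y| < 3; then |y^2 + 2y + 4| ≤ 19.
Hence |y^3 − 8| ≤ 19|y − 2|, which is < ε once |y − 2| < ε/19.
Take δ = min(1, ε/19). If 0 < |y − 2| < δ then both bounds hold and |y^3 − 8| ≤ 19|y − 2| < 19·(ε/19) = ε.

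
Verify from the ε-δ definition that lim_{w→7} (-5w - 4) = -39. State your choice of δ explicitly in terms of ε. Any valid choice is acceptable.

δ = ε/5

Let ε > 0. We need δ > 0 so that 0 < |w − 7| < δ implies |(-5w - 4) + 39| < ε.
|(-5w - 4) + 39| = |-5w + 35| = 5|w − 7|.
So 5|w − 7| < ε exactly when |w − 7| < ε/5.
Take δ = ε/5. If 0 < |w − 7| < δ then |(-5w - 4) + 39| = 5|w − 7| < 5·(ε/5) = ε.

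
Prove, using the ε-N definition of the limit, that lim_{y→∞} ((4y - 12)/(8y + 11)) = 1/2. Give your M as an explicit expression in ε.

Fix ε > 0. We seek M > 0 such that y > M implies |(4y - 12)/(8y + 11) − (1/2)| < ε.
(4y - 12)/(8y + 11) − (1/2) = (8(4y - 12) − 4(8y + 11)) / (8(8y + 11)) = -140/(8(8y + 11)).
For y > 0 we have 8y + 11 > 8y, so |(4y - 12)/(8y + 11) − (1/2)| = 140/(8(8y + 11)) < 140/(8·8y) = (35/16)/y.
Thus |(4y - 12)/(8y + 11) − (1/2)| < ε whenever y > (35/16)/ε.
Take M = (35/16)/ε. If y > M then |(4y - 12)/(8y + 11) − (1/2)| < (35/16)/y < ε.

M = (35/16)/ε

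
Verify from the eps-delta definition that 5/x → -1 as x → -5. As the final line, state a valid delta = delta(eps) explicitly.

delta = min(5/2, (5/2)eps)

Suppose eps > 0. We seek delta > 0 such that 0 < |x + 5| < delta implies |5/x + 1| < eps.
|5/x + 1| = 5·|-5 − x|/(5·|x|) = 5|x + 5|/(5|x|).
Restrict delta ≤ 5/2. Then |x + 5| < 5/2 gives |x| > 5/2, so 5|x| > 25/2.
Then |5/x + 1| < 5|x + 5|/(25/2), which is < eps when |x + 5| < (5/2)eps.
Take delta = min(5/2, (5/2)eps). Then 0 < |x + 5| < delta gives both |x + 5| < 5/2 and |x + 5| < (5/2)eps, so |5/x + 1| < eps.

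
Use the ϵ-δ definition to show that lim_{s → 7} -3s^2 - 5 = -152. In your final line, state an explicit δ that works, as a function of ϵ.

δ = min(1, ϵ/45)

Let ϵ > 0. We want δ > 0 such that 0 < |s − 7| < δ implies |(-3s^2 - 5) + 152| < ϵ.
(-3s^2 - 5) + 152 = -3s^2 + 147 = (s − 7)(-3s - 21).
So |(-3s^2 - 5) + 152| = |s − 7|·|-3s - 21|.
Assume first that |s − 7| < 1, so |s| < 8. Then |-3s - 21| ≤ 3·8 + 21 = 45.
Hence |(-3s^2 - 5) + 152| ≤ 45|s − 7| < ϵ provided |s − 7| < ϵ/45.
Choosing δ = min(1, ϵ/45) ensures both conditions, hence |(-3s^2 - 5) + 152| < ϵ.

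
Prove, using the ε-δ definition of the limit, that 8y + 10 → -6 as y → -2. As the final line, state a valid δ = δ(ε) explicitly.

Let ε > 0. We need δ > 0 so that 0 < |y + 2| < δ implies |(8y + 10) + 6| < ε.
Since (8y + 10) + 6 = 8(y + 2), we have |(8y + 10) + 6| = 8|y + 2|.
So 8|y + 2| < ε exactly when |y + 2| < ε/8.
Choosing δ = ε/8 gives |(8y + 10) + 6| = 8|y + 2| < ε whenever |y + 2| < δ.

δ = ε/8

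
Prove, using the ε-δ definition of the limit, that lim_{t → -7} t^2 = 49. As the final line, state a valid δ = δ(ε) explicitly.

Fix ε > 0. We seek δ > 0 with 0 < |t + 7| < δ ⇒ |t^2 − 49| < ε.
Factor: t^2 − 49 = (t + 7)(t - 7), so |t^2 − 49| = |t + 7|·|t - 7|.
Restrict δ ≤ 1. Then |t + 7| < 1 gives |t| < 8, so by the triangle inequality |t - 7| ≤ 8 + 7 = 15.
Hence |t^2 − 49| ≤ 15|t + 7|, which is < ε once |t + 7| < ε/15.
Take δ = min(1, ε/15). If 0 < |t + 7| < δ then both bounds hold and |t^2 − 49| ≤ 15|t + 7| < 15·(ε/15) = ε.

δ = min(1, ε/15)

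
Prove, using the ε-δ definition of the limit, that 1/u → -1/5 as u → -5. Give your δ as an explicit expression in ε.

δ = min(5/2, (25/2)ε)

Suppose ε > 0. We seek δ > 0 such that 0 < |u + 5| < δ implies |1/u + 1/5| < ε.
|1/u + 1/5| = |-5 − u|/(5·|u|) = |u + 5|/(5|u|).
Require δ ≤ 5/2 so that |u| > 5 − 5/2 = 5/2, hence 5|u| > 25/2.
Then |1/u + 1/5| < |u + 5|/(25/2), which is < ε when |u + 5| < (25/2)ε.
Take δ = min(5/2, (25/2)ε). Then 0 < |u + 5| < δ gives both |u + 5| < 5/2 and |u + 5| < (25/2)ε, so |1/u + 1/5| < ε.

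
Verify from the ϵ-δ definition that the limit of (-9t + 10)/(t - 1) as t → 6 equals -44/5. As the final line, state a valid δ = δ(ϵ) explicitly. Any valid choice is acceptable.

δ = min(5/2, (25/2)ϵ)

Fix ϵ > 0. We want δ > 0 with 0 < |t − 6| < δ ⇒ |(-9t + 10)/(t - 1) + 44/5| < ϵ.
Combining over a common denominator, (-9t + 10)/(t - 1) + 44/5 = [(-9t + 10)·5 − (-44)·(t - 1)] / [5·(t - 1)] = -1(t − 6) / (5(t - 1)).
So |(-9t + 10)/(t - 1) + 44/5| = |t − 6| / (5·|t − 1|).
Restrict δ ≤ 5/2. Then |t − 6| < 5/2 gives |t − 1| = |(t − 6) + 5| ≥ 5 − 5/2 = 5/2.
Hence |(-9t + 10)/(t - 1) + 44/5| < |t − 6|/(5·(5/2)) = (2/25)|t − 6|, which is < ϵ once |t − 6| < (25/2)ϵ.
Take δ = min(5/2, (25/2)ϵ). Then 0 < |t − 6| < δ forces both bounds, so |(-9t + 10)/(t - 1) + 44/5| < ϵ.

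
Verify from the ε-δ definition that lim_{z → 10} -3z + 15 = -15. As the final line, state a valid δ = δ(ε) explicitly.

δ = ε/3

Fix ε > 0. We need δ > 0 so that 0 < |z − 10| < δ implies |(-3z + 15) + 15| < ε.
Since (-3z + 15) + 15 = -3(z − 10), we have |(-3z + 15) + 15| = 3|z − 10|.
So 3|z − 10| < ε exactly when |z − 10| < ε/3.
Choosing δ = ε/3 gives |(-3z + 15) + 15| = 3|z − 10| < ε whenever |z − 10| < δ.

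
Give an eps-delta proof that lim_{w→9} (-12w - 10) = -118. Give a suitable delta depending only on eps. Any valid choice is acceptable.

Suppose eps > 0. We need delta > 0 so that 0 < |w − 9| < delta implies |(-12w - 10) + 118| < eps.
|(-12w - 10) + 118| = |-12w + 108| = 12|w − 9|.
Thus it suffices that |w − 9| < eps/12.
Take delta = eps/12. If 0 < |w − 9| < delta then |(-12w - 10) + 118| = 12|w − 9| < 12·(eps/12) = eps.

delta = eps/12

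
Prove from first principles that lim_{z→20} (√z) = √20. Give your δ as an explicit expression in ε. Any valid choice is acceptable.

Let ε > 0 be given. We want δ > 0 such that 0 < |z − 20| < δ implies |√z − √20| < ε.
Rationalise: √z − √20 = (z − 20)/(√z + √20), so |√z − √20| = |z − 20|/(√z + √20).
Restrict δ ≤ 20 so that |z − 20| < 20 forces z > 0, and then √z + √20 > √20.
Hence |√z − √20| < |z − 20|/√20, which is < ε once |z − 20| < √20·ε.
Take δ = min(20, √20·ε). If 0 < |z − 20| < δ then z > 0 and |√z − √20| < |z − 20|/√20 < ε.

δ = min(20, √20·ε)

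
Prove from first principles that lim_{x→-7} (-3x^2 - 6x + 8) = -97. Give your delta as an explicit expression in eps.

Let eps > 0. We want delta > 0 such that 0 < |x + 7| < delta implies |(-3x^2 - 6x + 8) + 97| < eps.
(-3x^2 - 6x + 8) + 97 = -3x^2 - 6x + 105 = (x + 7)(-3x + 15).
So |(-3x^2 - 6x + 8) + 97| = |x + 7|·|-3x + 15|.
Assume first that |x + 7| < 1, so |x| < 8. Then |-3x + 15| ≤ 3·8 + 15 = 39.
Hence |(-3x^2 - 6x + 8) + 97| ≤ 39|x + 7| < eps provided |x + 7| < eps/39.
Choosing delta = min(1, eps/39) ensures both conditions, hence |(-3x^2 - 6x + 8) + 97| < eps.

delta = min(1, eps/39)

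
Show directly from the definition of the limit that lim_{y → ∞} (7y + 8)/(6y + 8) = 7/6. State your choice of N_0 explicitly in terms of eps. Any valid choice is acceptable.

N_0 = (2/9)/eps

Fix eps > 0. We seek N_0 > 0 such that y > N_0 implies |(7y + 8)/(6y + 8) − (7/6)| < eps.
(7y + 8)/(6y + 8) − (7/6) = (6(7y + 8) − 7(6y + 8)) / (6(6y + 8)) = -8/(6(6y + 8)).
For y > 0 we have 6y + 8 > 6y, so |(7y + 8)/(6y + 8) − (7/6)| = 8/(6(6y + 8)) < 8/(6·6y) = (2/9)/y.
Thus |(7y + 8)/(6y + 8) − (7/6)| < eps whenever y > (2/9)/eps.
Take N_0 = (2/9)/eps. If y > N_0 then |(7y + 8)/(6y + 8) − (7/6)| < (2/9)/y < eps.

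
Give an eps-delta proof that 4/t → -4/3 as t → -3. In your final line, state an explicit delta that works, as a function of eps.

Let eps > 0 be given. We seek delta > 0 such that 0 < |t + 3| < delta implies |4/t + 4/3| < eps.
|4/t + 4/3| = 4·|-3 − t|/(3·|t|) = 4|t + 3|/(3|t|).
Require delta ≤ 3/2 so that |t| > 3 − 3/2 = 3/2, hence 3|t| > 9/2.
Then |4/t + 4/3| < 4|t + 3|/(9/2), which is < eps when |t + 3| < (9/8)eps.
Take delta = min(3/2, (9/8)eps). Then 0 < |t + 3| < delta gives both |t + 3| < 3/2 and |t + 3| < (9/8)eps, so |4/t + 4/3| < eps.

delta = min(3/2, (9/8)eps)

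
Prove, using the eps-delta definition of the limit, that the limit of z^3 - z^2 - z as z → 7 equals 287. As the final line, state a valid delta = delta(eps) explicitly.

Let eps > 0 be given. We want delta > 0 such that 0 < |z − 7| < delta implies |(z^3 - z^2 - z) − 287| < eps.
(z^3 - z^2 - z) − 287 = z^3 - z^2 - z - 287 = (z − 7)(z^2 + 6z + 41).
So |(z^3 - z^2 - z) − 287| = |z − 7|·|z^2 + 6z + 41|.
Require delta ≤ 1. Then |z − 7| < 1 gives |z| < 8, and by the triangle inequality |z^2 + 6z + 41| ≤ 8^2 + 6·8 + 41 = 153.
Hence |(z^3 - z^2 - z) − 287| ≤ 153|z − 7| < eps provided |z − 7| < eps/153.
Take delta = min(1, eps/153). Then 0 < |z − 7| < delta gives both |z − 7| < 1 and |z − 7| < eps/153, so |(z^3 - z^2 - z) − 287| < eps.

delta = min(1, eps/153)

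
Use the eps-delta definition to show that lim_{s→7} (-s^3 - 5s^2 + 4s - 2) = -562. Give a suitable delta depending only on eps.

Let eps > 0. We want delta > 0 such that 0 < |s − 7| < delta implies |(-s^3 - 5s^2 + 4s - 2) + 562| < eps.
(-s^3 - 5s^2 + 4s - 2) + 562 = -s^3 - 5s^2 + 4s + 560 = (s − 7)(-s^2 - 12s - 80).
So |(-s^3 - 5s^2 + 4s - 2) + 562| = |s − 7|·|-s^2 - 12s - 80|.
Assume first that |s − 7| < 2, so |s| < 9. Then |-s^2 - 12s - 80| ≤ 9^2 + 12·9 + 80 = 269.
Hence |(-s^3 - 5s^2 + 4s - 2) + 562| ≤ 269|s − 7| < eps provided |s − 7| < eps/269.
Take delta = min(2, eps/269). Then 0 < |s − 7| < delta gives both |s − 7| < 2 and |s − 7| < eps/269, so |(-s^3 - 5s^2 + 4s - 2) + 562| < eps.

delta = min(2, eps/269)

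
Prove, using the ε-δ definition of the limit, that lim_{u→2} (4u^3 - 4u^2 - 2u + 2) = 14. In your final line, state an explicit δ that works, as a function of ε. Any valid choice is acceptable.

Let ε > 0 be given. We want δ > 0 such that 0 < |u − 2| < δ implies |(4u^3 - 4u^2 - 2u + 2) − 14| < ε.
(4u^3 - 4u^2 - 2u + 2) − 14 = 4u^3 - 4u^2 - 2u - 12 = (u − 2)(4u^2 + 4u + 6).
So |(4u^3 - 4u^2 - 2u + 2) − 14| = |u − 2|·|4u^2 + 4u + 6|.
Assume first that |u − 2| < 1, so |u| < 3. Then |4u^2 + 4u + 6| ≤ 4·3^2 + 4·3 + 6 = 54.
Hence |(4u^3 - 4u^2 - 2u + 2) − 14| ≤ 54|u − 2| < ε provided |u − 2| < ε/54.
Choosing δ = min(1, ε/54) ensures both conditions, hence |(4u^3 - 4u^2 - 2u + 2) − 14| < ε.

δ = min(1, ε/54)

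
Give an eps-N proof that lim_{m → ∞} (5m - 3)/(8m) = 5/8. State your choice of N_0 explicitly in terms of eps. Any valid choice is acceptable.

N_0 = (3/8)/eps

Let eps > 0 be given. For m ≥ 1, |(5m - 3)/(8m) − (5/8)| = |-24|/(8(8m)) = 24/(8(8m)).
Since 8m ≥ 8m for m ≥ 1, this is ≤ 24/(8·8m) = (3/8)/m.
So |(5m - 3)/(8m) − (5/8)| < eps whenever m > (3/8)/eps.
Take N_0 = (3/8)/eps. If m > N_0 then |(5m - 3)/(8m) − (5/8)| ≤ (3/8)/m < eps.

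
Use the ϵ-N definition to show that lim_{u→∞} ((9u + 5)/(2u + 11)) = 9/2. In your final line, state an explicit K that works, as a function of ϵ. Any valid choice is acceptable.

Let ϵ > 0 be given. We seek K > 0 such that u > K implies |(9u + 5)/(2u + 11) − (9/2)| < ϵ.
(9u + 5)/(2u + 11) − (9/2) = (2(9u + 5) − 9(2u + 11)) / (2(2u + 11)) = -89/(2(2u + 11)).
For u > 0 we have 2u + 11 > 2u, so |(9u + 5)/(2u + 11) − (9/2)| = 89/(2(2u + 11)) < 89/(2·2u) = (89/4)/u.
Thus |(9u + 5)/(2u + 11) − (9/2)| < ϵ whenever u > (89/4)/ϵ.
Take K = (89/4)/ϵ. If u > K then |(9u + 5)/(2u + 11) − (9/2)| < (89/4)/u < ϵ.

K = (89/4)/ϵ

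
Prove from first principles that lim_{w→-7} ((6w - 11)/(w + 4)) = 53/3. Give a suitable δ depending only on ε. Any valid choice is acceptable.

Suppose ε > 0. We want δ > 0 with 0 < |w + 7| < δ ⇒ |(6w - 11)/(w + 4) − (53/3)| < ε.
Combining over a common denominator, (6w - 11)/(w + 4) − (53/3) = [(6w - 11)·(-3) − (-53)·(w + 4)] / [(-3)·(w + 4)] = 35(w + 7) / ((-3)(w + 4)).
So |(6w - 11)/(w + 4) − (53/3)| = 35|w + 7| / (3·|w + 4|).
Require δ ≤ 3/2, so |w + 4| ≥ |-3| − |w + 7| > 3 − 3/2 = 3/2.
Hence |(6w - 11)/(w + 4) − (53/3)| < 35|w + 7|/(3·(3/2)) = (70/9)|w + 7|, which is < ε once |w + 7| < (9/70)ε.
Take δ = min(3/2, (9/70)ε). Then 0 < |w + 7| < δ forces both bounds, so |(6w - 11)/(w + 4) − (53/3)| < ε.

δ = min(3/2, (9/70)ε)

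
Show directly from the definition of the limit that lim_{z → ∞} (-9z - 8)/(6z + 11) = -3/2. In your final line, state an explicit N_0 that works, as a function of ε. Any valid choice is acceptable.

N_0 = (17/12)/ε

Fix ε > 0. We seek N_0 > 0 such that z > N_0 implies |(-9z - 8)/(6z + 11) + 3/2| < ε.
(-9z - 8)/(6z + 11) + 3/2 = (6(-9z - 8) − (-9)(6z + 11)) / (6(6z + 11)) = 51/(6(6z + 11)).
For z > 0 we have 6z + 11 > 6z, so |(-9z - 8)/(6z + 11) + 3/2| = 51/(6(6z + 11)) < 51/(6·6z) = (17/12)/z.
Thus |(-9z - 8)/(6z + 11) + 3/2| < ε whenever z > (17/12)/ε.
Take N_0 = (17/12)/ε. If z > N_0 then |(-9z - 8)/(6z + 11) + 3/2| < (17/12)/z < ε.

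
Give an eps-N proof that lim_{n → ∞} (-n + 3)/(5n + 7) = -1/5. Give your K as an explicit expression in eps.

Let eps > 0. For n ≥ 1, |(-n + 3)/(5n + 7) + 1/5| = |22|/(5(5n + 7)) = 22/(5(5n + 7)).
Since 5n + 7 ≥ 5n for n ≥ 1, this is ≤ 22/(5·5n) = (22/25)/n.
So |(-n + 3)/(5n + 7) + 1/5| < eps whenever n > (22/25)/eps.
Take K = (22/25)/eps. If n > K then |(-n + 3)/(5n + 7) + 1/5| ≤ (22/25)/n < eps.

K = (22/25)/eps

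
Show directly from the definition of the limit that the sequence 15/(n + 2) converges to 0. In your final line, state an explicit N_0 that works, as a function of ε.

N_0 = 15/ε

Let ε > 0. For n ≥ 1, |15/(n + 2) − 0| = 15/(n + 2) ≤ 15/n.
We need 15/n < ε, i.e. n > 15/ε.
Take N_0 = 15/ε. If n > N_0 then |15/(n + 2)| ≤ 15/n < ε.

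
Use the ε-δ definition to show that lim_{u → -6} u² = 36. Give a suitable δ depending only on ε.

Suppose ε > 0. We seek δ > 0 with 0 < |u + 6| < δ ⇒ |u² − 36| < ε.
Factor: u² − 36 = (u + 6)(u - 6), so |u² − 36| = |u + 6|·|u - 6|.
Impose δ ≤ 1 so that |u| < 7; then |u - 6| ≤ 13.
Hence |u² − 36| ≤ 13|u + 6|, which is < ε once |u + 6| < ε/13.
Take δ = min(1, ε/13). If 0 < |u + 6| < δ then both bounds hold and |u² − 36| ≤ 13|u + 6| < 13·(ε/13) = ε.

δ = min(1, ε/13)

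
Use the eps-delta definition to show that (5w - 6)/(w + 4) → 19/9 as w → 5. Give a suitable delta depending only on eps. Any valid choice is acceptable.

delta = min(9/2, (81/52)eps)

Suppose eps > 0. We want delta > 0 with 0 < |w − 5| < delta ⇒ |(5w - 6)/(w + 4) − (19/9)| < eps.
Combining over a common denominator, (5w - 6)/(w + 4) − (19/9) = [(5w - 6)·9 − 19·(w + 4)] / [9·(w + 4)] = 26(w − 5) / (9(w + 4)).
So |(5w - 6)/(w + 4) − (19/9)| = 26|w − 5| / (9·|w + 4|).
Require delta ≤ 9/2, so |w + 4| ≥ |9| − |w − 5| > 9 − 9/2 = 9/2.
Hence |(5w - 6)/(w + 4) − (19/9)| < 26|w − 5|/(9·(9/2)) = (52/81)|w − 5|, which is < eps once |w − 5| < (81/52)eps.
Take delta = min(9/2, (81/52)eps). Then 0 < |w − 5| < delta forces both bounds, so |(5w - 6)/(w + 4) − (19/9)| < eps.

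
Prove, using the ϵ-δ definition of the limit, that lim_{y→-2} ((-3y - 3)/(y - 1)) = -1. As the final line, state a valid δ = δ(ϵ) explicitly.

Fix ϵ > 0. We want δ > 0 with 0 < |y + 2| < δ ⇒ |(-3y - 3)/(y - 1) + 1| < ϵ.
Combining over a common denominator, (-3y - 3)/(y - 1) + 1 = [(-3y - 3)·(-3) − 3·(y - 1)] / [(-3)·(y - 1)] = 6(y + 2) / ((-3)(y - 1)).
So |(-3y - 3)/(y - 1) + 1| = 6|y + 2| / (3·|y − 1|).
Restrict δ ≤ 3/2. Then |y + 2| < 3/2 gives |y − 1| = |(y + 2) + (-3)| ≥ 3 − 3/2 = 3/2.
Hence |(-3y - 3)/(y - 1) + 1| < 6|y + 2|/(3·(3/2)) = (4/3)|y + 2|, which is < ϵ once |y + 2| < (3/4)ϵ.
Take δ = min(3/2, (3/4)ϵ). Then 0 < |y + 2| < δ forces both bounds, so |(-3y - 3)/(y - 1) + 1| < ϵ.

δ = min(3/2, (3/4)ϵ)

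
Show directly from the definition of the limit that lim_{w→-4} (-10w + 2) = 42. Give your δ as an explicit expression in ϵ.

Let ϵ > 0 be given. We need δ > 0 so that 0 < |w + 4| < δ implies |(-10w + 2) − 42| < ϵ.
|(-10w + 2) − 42| = |-10w - 40| = 10|w + 4|.
Thus it suffices that |w + 4| < ϵ/10.
Take δ = ϵ/10. If 0 < |w + 4| < δ then |(-10w + 2) − 42| = 10|w + 4| < 10·(ϵ/10) = ϵ.

δ = ϵ/10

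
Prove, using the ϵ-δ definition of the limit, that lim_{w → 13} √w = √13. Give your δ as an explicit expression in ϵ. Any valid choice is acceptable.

Suppose ϵ > 0. We want δ > 0 such that 0 < |w − 13| < δ implies |√w − √13| < ϵ.
Rationalise: √w − √13 = (w − 13)/(√w + √13), so |√w − √13| = |w − 13|/(√w + √13).
Restrict δ ≤ 13 so that |w − 13| < 13 forces w > 0, and then √w + √13 > √13.
Hence |√w − √13| < |w − 13|/√13, which is < ϵ once |w − 13| < √13·ϵ.
Take δ = min(13, √13·ϵ). If 0 < |w − 13| < δ then w > 0 and |√w − √13| < |w − 13|/√13 < ϵ.

δ = min(13, √13·ϵ)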